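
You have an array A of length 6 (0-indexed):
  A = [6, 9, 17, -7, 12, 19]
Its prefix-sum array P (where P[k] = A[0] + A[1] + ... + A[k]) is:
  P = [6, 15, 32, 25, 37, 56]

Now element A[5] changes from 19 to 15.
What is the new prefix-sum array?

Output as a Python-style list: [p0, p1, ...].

Answer: [6, 15, 32, 25, 37, 52]

Derivation:
Change: A[5] 19 -> 15, delta = -4
P[k] for k < 5: unchanged (A[5] not included)
P[k] for k >= 5: shift by delta = -4
  P[0] = 6 + 0 = 6
  P[1] = 15 + 0 = 15
  P[2] = 32 + 0 = 32
  P[3] = 25 + 0 = 25
  P[4] = 37 + 0 = 37
  P[5] = 56 + -4 = 52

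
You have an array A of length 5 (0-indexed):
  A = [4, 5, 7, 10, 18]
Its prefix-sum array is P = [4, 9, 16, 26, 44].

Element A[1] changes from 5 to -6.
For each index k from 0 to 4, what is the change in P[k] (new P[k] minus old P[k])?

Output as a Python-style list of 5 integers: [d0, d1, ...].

Element change: A[1] 5 -> -6, delta = -11
For k < 1: P[k] unchanged, delta_P[k] = 0
For k >= 1: P[k] shifts by exactly -11
Delta array: [0, -11, -11, -11, -11]

Answer: [0, -11, -11, -11, -11]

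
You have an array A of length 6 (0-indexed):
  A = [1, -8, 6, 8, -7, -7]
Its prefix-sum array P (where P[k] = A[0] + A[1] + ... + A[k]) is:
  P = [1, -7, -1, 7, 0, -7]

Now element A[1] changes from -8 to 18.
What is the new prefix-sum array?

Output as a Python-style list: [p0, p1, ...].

Change: A[1] -8 -> 18, delta = 26
P[k] for k < 1: unchanged (A[1] not included)
P[k] for k >= 1: shift by delta = 26
  P[0] = 1 + 0 = 1
  P[1] = -7 + 26 = 19
  P[2] = -1 + 26 = 25
  P[3] = 7 + 26 = 33
  P[4] = 0 + 26 = 26
  P[5] = -7 + 26 = 19

Answer: [1, 19, 25, 33, 26, 19]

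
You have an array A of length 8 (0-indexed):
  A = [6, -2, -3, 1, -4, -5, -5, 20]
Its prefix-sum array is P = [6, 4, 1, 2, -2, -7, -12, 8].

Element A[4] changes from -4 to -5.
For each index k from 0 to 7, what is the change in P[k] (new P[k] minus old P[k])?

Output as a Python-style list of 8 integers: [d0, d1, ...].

Element change: A[4] -4 -> -5, delta = -1
For k < 4: P[k] unchanged, delta_P[k] = 0
For k >= 4: P[k] shifts by exactly -1
Delta array: [0, 0, 0, 0, -1, -1, -1, -1]

Answer: [0, 0, 0, 0, -1, -1, -1, -1]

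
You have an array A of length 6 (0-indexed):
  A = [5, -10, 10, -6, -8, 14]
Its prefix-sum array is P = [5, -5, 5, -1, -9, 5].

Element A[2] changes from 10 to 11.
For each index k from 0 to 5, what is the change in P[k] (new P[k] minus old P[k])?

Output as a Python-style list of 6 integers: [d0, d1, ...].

Answer: [0, 0, 1, 1, 1, 1]

Derivation:
Element change: A[2] 10 -> 11, delta = 1
For k < 2: P[k] unchanged, delta_P[k] = 0
For k >= 2: P[k] shifts by exactly 1
Delta array: [0, 0, 1, 1, 1, 1]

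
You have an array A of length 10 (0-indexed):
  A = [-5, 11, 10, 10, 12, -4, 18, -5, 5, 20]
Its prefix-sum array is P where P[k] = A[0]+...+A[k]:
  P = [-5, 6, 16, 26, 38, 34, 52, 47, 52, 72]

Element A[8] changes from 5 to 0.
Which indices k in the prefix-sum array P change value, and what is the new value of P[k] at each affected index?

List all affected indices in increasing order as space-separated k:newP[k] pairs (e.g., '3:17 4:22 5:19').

Answer: 8:47 9:67

Derivation:
P[k] = A[0] + ... + A[k]
P[k] includes A[8] iff k >= 8
Affected indices: 8, 9, ..., 9; delta = -5
  P[8]: 52 + -5 = 47
  P[9]: 72 + -5 = 67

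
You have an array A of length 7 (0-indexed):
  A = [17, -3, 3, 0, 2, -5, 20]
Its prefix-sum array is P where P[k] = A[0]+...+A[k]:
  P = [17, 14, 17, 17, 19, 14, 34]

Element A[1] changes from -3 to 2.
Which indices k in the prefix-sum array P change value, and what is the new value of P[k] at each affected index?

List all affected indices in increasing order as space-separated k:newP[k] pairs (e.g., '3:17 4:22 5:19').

P[k] = A[0] + ... + A[k]
P[k] includes A[1] iff k >= 1
Affected indices: 1, 2, ..., 6; delta = 5
  P[1]: 14 + 5 = 19
  P[2]: 17 + 5 = 22
  P[3]: 17 + 5 = 22
  P[4]: 19 + 5 = 24
  P[5]: 14 + 5 = 19
  P[6]: 34 + 5 = 39

Answer: 1:19 2:22 3:22 4:24 5:19 6:39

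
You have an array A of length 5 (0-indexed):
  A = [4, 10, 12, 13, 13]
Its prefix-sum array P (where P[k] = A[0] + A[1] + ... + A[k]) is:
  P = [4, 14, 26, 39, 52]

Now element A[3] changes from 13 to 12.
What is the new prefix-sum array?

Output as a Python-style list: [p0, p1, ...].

Change: A[3] 13 -> 12, delta = -1
P[k] for k < 3: unchanged (A[3] not included)
P[k] for k >= 3: shift by delta = -1
  P[0] = 4 + 0 = 4
  P[1] = 14 + 0 = 14
  P[2] = 26 + 0 = 26
  P[3] = 39 + -1 = 38
  P[4] = 52 + -1 = 51

Answer: [4, 14, 26, 38, 51]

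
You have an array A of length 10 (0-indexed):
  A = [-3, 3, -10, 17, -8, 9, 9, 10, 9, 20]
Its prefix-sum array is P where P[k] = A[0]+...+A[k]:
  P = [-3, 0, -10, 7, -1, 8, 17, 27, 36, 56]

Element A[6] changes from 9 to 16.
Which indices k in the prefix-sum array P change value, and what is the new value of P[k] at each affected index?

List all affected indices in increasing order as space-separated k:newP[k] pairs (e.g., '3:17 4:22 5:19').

Answer: 6:24 7:34 8:43 9:63

Derivation:
P[k] = A[0] + ... + A[k]
P[k] includes A[6] iff k >= 6
Affected indices: 6, 7, ..., 9; delta = 7
  P[6]: 17 + 7 = 24
  P[7]: 27 + 7 = 34
  P[8]: 36 + 7 = 43
  P[9]: 56 + 7 = 63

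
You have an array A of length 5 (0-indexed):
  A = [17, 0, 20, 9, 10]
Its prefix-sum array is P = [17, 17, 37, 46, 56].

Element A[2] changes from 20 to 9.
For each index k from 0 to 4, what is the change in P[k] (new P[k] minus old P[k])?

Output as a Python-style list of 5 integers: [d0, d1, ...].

Answer: [0, 0, -11, -11, -11]

Derivation:
Element change: A[2] 20 -> 9, delta = -11
For k < 2: P[k] unchanged, delta_P[k] = 0
For k >= 2: P[k] shifts by exactly -11
Delta array: [0, 0, -11, -11, -11]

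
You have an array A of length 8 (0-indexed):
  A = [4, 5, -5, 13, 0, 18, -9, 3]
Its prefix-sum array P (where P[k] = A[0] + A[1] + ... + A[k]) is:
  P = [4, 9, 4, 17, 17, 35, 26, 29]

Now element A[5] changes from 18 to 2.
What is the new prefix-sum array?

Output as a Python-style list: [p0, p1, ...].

Answer: [4, 9, 4, 17, 17, 19, 10, 13]

Derivation:
Change: A[5] 18 -> 2, delta = -16
P[k] for k < 5: unchanged (A[5] not included)
P[k] for k >= 5: shift by delta = -16
  P[0] = 4 + 0 = 4
  P[1] = 9 + 0 = 9
  P[2] = 4 + 0 = 4
  P[3] = 17 + 0 = 17
  P[4] = 17 + 0 = 17
  P[5] = 35 + -16 = 19
  P[6] = 26 + -16 = 10
  P[7] = 29 + -16 = 13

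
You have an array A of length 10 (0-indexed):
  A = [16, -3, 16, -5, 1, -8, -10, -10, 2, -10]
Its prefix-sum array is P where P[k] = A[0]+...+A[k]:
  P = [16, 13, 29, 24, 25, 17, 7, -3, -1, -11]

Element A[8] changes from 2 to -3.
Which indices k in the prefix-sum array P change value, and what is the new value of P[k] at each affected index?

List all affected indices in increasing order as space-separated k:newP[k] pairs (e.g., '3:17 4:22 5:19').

Answer: 8:-6 9:-16

Derivation:
P[k] = A[0] + ... + A[k]
P[k] includes A[8] iff k >= 8
Affected indices: 8, 9, ..., 9; delta = -5
  P[8]: -1 + -5 = -6
  P[9]: -11 + -5 = -16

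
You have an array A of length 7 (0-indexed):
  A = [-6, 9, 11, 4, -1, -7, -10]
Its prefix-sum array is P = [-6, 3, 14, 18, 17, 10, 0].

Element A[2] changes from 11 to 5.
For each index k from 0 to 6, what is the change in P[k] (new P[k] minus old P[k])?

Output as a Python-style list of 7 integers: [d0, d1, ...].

Answer: [0, 0, -6, -6, -6, -6, -6]

Derivation:
Element change: A[2] 11 -> 5, delta = -6
For k < 2: P[k] unchanged, delta_P[k] = 0
For k >= 2: P[k] shifts by exactly -6
Delta array: [0, 0, -6, -6, -6, -6, -6]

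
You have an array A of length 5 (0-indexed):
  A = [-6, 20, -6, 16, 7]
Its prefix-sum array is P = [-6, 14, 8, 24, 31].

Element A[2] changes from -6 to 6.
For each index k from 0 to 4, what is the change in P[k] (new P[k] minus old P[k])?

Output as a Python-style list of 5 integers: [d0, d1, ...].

Element change: A[2] -6 -> 6, delta = 12
For k < 2: P[k] unchanged, delta_P[k] = 0
For k >= 2: P[k] shifts by exactly 12
Delta array: [0, 0, 12, 12, 12]

Answer: [0, 0, 12, 12, 12]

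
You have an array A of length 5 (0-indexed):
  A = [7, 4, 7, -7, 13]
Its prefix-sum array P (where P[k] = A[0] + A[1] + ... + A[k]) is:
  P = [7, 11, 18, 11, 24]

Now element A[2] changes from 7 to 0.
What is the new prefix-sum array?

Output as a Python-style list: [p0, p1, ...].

Change: A[2] 7 -> 0, delta = -7
P[k] for k < 2: unchanged (A[2] not included)
P[k] for k >= 2: shift by delta = -7
  P[0] = 7 + 0 = 7
  P[1] = 11 + 0 = 11
  P[2] = 18 + -7 = 11
  P[3] = 11 + -7 = 4
  P[4] = 24 + -7 = 17

Answer: [7, 11, 11, 4, 17]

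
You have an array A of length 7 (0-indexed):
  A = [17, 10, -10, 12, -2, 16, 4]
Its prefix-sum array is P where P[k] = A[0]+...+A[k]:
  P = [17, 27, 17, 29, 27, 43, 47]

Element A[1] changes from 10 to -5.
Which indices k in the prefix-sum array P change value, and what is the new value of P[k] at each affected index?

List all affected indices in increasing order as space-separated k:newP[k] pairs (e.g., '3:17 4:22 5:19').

Answer: 1:12 2:2 3:14 4:12 5:28 6:32

Derivation:
P[k] = A[0] + ... + A[k]
P[k] includes A[1] iff k >= 1
Affected indices: 1, 2, ..., 6; delta = -15
  P[1]: 27 + -15 = 12
  P[2]: 17 + -15 = 2
  P[3]: 29 + -15 = 14
  P[4]: 27 + -15 = 12
  P[5]: 43 + -15 = 28
  P[6]: 47 + -15 = 32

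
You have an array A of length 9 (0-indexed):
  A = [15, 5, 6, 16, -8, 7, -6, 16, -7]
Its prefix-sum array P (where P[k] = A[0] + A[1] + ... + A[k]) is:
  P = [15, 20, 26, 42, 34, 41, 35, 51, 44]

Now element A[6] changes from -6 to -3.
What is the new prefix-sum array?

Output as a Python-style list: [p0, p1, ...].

Answer: [15, 20, 26, 42, 34, 41, 38, 54, 47]

Derivation:
Change: A[6] -6 -> -3, delta = 3
P[k] for k < 6: unchanged (A[6] not included)
P[k] for k >= 6: shift by delta = 3
  P[0] = 15 + 0 = 15
  P[1] = 20 + 0 = 20
  P[2] = 26 + 0 = 26
  P[3] = 42 + 0 = 42
  P[4] = 34 + 0 = 34
  P[5] = 41 + 0 = 41
  P[6] = 35 + 3 = 38
  P[7] = 51 + 3 = 54
  P[8] = 44 + 3 = 47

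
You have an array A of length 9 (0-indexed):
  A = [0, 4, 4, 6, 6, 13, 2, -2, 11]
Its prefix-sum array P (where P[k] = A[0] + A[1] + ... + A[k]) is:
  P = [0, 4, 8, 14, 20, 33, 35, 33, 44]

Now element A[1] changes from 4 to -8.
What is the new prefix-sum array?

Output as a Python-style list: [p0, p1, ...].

Change: A[1] 4 -> -8, delta = -12
P[k] for k < 1: unchanged (A[1] not included)
P[k] for k >= 1: shift by delta = -12
  P[0] = 0 + 0 = 0
  P[1] = 4 + -12 = -8
  P[2] = 8 + -12 = -4
  P[3] = 14 + -12 = 2
  P[4] = 20 + -12 = 8
  P[5] = 33 + -12 = 21
  P[6] = 35 + -12 = 23
  P[7] = 33 + -12 = 21
  P[8] = 44 + -12 = 32

Answer: [0, -8, -4, 2, 8, 21, 23, 21, 32]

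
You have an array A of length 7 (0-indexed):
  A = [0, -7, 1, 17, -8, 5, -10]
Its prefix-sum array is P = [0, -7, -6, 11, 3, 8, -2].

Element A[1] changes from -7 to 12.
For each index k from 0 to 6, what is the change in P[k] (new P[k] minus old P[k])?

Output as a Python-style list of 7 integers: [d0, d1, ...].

Element change: A[1] -7 -> 12, delta = 19
For k < 1: P[k] unchanged, delta_P[k] = 0
For k >= 1: P[k] shifts by exactly 19
Delta array: [0, 19, 19, 19, 19, 19, 19]

Answer: [0, 19, 19, 19, 19, 19, 19]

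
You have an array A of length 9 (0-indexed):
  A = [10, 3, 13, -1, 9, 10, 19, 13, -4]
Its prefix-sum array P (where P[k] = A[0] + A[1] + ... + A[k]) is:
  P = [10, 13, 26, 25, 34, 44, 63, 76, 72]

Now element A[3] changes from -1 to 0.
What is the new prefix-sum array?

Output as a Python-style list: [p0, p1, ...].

Change: A[3] -1 -> 0, delta = 1
P[k] for k < 3: unchanged (A[3] not included)
P[k] for k >= 3: shift by delta = 1
  P[0] = 10 + 0 = 10
  P[1] = 13 + 0 = 13
  P[2] = 26 + 0 = 26
  P[3] = 25 + 1 = 26
  P[4] = 34 + 1 = 35
  P[5] = 44 + 1 = 45
  P[6] = 63 + 1 = 64
  P[7] = 76 + 1 = 77
  P[8] = 72 + 1 = 73

Answer: [10, 13, 26, 26, 35, 45, 64, 77, 73]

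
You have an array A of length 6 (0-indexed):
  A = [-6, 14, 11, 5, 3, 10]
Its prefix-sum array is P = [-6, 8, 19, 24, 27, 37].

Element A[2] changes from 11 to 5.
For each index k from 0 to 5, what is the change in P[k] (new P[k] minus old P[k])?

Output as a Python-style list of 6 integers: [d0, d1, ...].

Answer: [0, 0, -6, -6, -6, -6]

Derivation:
Element change: A[2] 11 -> 5, delta = -6
For k < 2: P[k] unchanged, delta_P[k] = 0
For k >= 2: P[k] shifts by exactly -6
Delta array: [0, 0, -6, -6, -6, -6]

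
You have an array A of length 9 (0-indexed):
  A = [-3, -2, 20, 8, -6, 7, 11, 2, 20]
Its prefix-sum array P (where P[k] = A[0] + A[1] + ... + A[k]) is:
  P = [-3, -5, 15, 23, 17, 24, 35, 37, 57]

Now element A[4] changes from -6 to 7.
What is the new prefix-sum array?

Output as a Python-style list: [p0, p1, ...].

Answer: [-3, -5, 15, 23, 30, 37, 48, 50, 70]

Derivation:
Change: A[4] -6 -> 7, delta = 13
P[k] for k < 4: unchanged (A[4] not included)
P[k] for k >= 4: shift by delta = 13
  P[0] = -3 + 0 = -3
  P[1] = -5 + 0 = -5
  P[2] = 15 + 0 = 15
  P[3] = 23 + 0 = 23
  P[4] = 17 + 13 = 30
  P[5] = 24 + 13 = 37
  P[6] = 35 + 13 = 48
  P[7] = 37 + 13 = 50
  P[8] = 57 + 13 = 70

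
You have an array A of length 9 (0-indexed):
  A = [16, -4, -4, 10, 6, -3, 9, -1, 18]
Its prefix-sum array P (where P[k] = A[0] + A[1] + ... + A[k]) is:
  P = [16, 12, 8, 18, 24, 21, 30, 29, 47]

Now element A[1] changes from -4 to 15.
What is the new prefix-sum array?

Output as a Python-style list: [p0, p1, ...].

Answer: [16, 31, 27, 37, 43, 40, 49, 48, 66]

Derivation:
Change: A[1] -4 -> 15, delta = 19
P[k] for k < 1: unchanged (A[1] not included)
P[k] for k >= 1: shift by delta = 19
  P[0] = 16 + 0 = 16
  P[1] = 12 + 19 = 31
  P[2] = 8 + 19 = 27
  P[3] = 18 + 19 = 37
  P[4] = 24 + 19 = 43
  P[5] = 21 + 19 = 40
  P[6] = 30 + 19 = 49
  P[7] = 29 + 19 = 48
  P[8] = 47 + 19 = 66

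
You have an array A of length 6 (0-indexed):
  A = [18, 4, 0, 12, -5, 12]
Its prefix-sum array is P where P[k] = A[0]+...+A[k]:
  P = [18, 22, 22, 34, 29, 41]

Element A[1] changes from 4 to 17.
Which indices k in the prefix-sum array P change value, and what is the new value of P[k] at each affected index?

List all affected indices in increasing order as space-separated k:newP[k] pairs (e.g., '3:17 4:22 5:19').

P[k] = A[0] + ... + A[k]
P[k] includes A[1] iff k >= 1
Affected indices: 1, 2, ..., 5; delta = 13
  P[1]: 22 + 13 = 35
  P[2]: 22 + 13 = 35
  P[3]: 34 + 13 = 47
  P[4]: 29 + 13 = 42
  P[5]: 41 + 13 = 54

Answer: 1:35 2:35 3:47 4:42 5:54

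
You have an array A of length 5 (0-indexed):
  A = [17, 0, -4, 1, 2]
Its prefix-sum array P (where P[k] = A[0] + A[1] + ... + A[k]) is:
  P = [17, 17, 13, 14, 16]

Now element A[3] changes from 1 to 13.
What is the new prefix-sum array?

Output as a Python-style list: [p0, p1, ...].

Answer: [17, 17, 13, 26, 28]

Derivation:
Change: A[3] 1 -> 13, delta = 12
P[k] for k < 3: unchanged (A[3] not included)
P[k] for k >= 3: shift by delta = 12
  P[0] = 17 + 0 = 17
  P[1] = 17 + 0 = 17
  P[2] = 13 + 0 = 13
  P[3] = 14 + 12 = 26
  P[4] = 16 + 12 = 28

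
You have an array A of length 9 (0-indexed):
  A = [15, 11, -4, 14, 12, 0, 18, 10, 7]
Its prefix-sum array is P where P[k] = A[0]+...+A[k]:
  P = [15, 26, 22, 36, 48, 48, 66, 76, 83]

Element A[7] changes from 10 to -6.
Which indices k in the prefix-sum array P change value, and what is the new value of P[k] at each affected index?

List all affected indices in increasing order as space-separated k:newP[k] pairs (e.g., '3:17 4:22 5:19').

P[k] = A[0] + ... + A[k]
P[k] includes A[7] iff k >= 7
Affected indices: 7, 8, ..., 8; delta = -16
  P[7]: 76 + -16 = 60
  P[8]: 83 + -16 = 67

Answer: 7:60 8:67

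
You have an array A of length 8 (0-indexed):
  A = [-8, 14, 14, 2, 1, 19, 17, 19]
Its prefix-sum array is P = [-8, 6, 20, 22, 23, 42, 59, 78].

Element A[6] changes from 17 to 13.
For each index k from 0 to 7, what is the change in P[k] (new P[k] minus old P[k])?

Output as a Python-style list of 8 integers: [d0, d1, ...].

Element change: A[6] 17 -> 13, delta = -4
For k < 6: P[k] unchanged, delta_P[k] = 0
For k >= 6: P[k] shifts by exactly -4
Delta array: [0, 0, 0, 0, 0, 0, -4, -4]

Answer: [0, 0, 0, 0, 0, 0, -4, -4]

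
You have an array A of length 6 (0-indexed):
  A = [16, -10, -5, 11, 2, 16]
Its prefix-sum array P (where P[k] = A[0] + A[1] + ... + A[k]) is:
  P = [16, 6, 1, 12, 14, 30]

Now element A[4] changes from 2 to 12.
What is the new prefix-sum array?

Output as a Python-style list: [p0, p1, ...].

Change: A[4] 2 -> 12, delta = 10
P[k] for k < 4: unchanged (A[4] not included)
P[k] for k >= 4: shift by delta = 10
  P[0] = 16 + 0 = 16
  P[1] = 6 + 0 = 6
  P[2] = 1 + 0 = 1
  P[3] = 12 + 0 = 12
  P[4] = 14 + 10 = 24
  P[5] = 30 + 10 = 40

Answer: [16, 6, 1, 12, 24, 40]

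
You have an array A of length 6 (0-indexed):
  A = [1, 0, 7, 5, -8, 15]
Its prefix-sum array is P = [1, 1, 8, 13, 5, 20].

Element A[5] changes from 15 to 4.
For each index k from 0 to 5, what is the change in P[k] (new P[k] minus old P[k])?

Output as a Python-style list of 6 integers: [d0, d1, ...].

Answer: [0, 0, 0, 0, 0, -11]

Derivation:
Element change: A[5] 15 -> 4, delta = -11
For k < 5: P[k] unchanged, delta_P[k] = 0
For k >= 5: P[k] shifts by exactly -11
Delta array: [0, 0, 0, 0, 0, -11]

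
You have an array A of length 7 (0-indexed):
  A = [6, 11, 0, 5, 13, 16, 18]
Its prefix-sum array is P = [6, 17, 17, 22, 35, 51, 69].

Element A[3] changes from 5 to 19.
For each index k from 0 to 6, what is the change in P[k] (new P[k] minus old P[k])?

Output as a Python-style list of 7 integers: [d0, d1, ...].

Answer: [0, 0, 0, 14, 14, 14, 14]

Derivation:
Element change: A[3] 5 -> 19, delta = 14
For k < 3: P[k] unchanged, delta_P[k] = 0
For k >= 3: P[k] shifts by exactly 14
Delta array: [0, 0, 0, 14, 14, 14, 14]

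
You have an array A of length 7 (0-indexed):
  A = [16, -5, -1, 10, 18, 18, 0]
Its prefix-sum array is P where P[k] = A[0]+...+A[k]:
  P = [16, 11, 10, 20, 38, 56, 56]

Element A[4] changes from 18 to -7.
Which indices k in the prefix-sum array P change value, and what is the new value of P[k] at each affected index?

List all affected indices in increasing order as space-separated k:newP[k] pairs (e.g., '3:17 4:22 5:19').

Answer: 4:13 5:31 6:31

Derivation:
P[k] = A[0] + ... + A[k]
P[k] includes A[4] iff k >= 4
Affected indices: 4, 5, ..., 6; delta = -25
  P[4]: 38 + -25 = 13
  P[5]: 56 + -25 = 31
  P[6]: 56 + -25 = 31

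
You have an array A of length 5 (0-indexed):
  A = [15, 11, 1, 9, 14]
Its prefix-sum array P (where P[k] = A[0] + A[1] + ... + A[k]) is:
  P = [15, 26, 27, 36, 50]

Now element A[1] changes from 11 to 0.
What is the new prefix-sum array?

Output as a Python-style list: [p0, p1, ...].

Answer: [15, 15, 16, 25, 39]

Derivation:
Change: A[1] 11 -> 0, delta = -11
P[k] for k < 1: unchanged (A[1] not included)
P[k] for k >= 1: shift by delta = -11
  P[0] = 15 + 0 = 15
  P[1] = 26 + -11 = 15
  P[2] = 27 + -11 = 16
  P[3] = 36 + -11 = 25
  P[4] = 50 + -11 = 39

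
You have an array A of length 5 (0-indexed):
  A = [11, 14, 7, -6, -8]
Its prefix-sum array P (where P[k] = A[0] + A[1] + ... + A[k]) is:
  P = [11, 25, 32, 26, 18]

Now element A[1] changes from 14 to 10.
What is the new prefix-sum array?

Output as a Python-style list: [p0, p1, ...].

Answer: [11, 21, 28, 22, 14]

Derivation:
Change: A[1] 14 -> 10, delta = -4
P[k] for k < 1: unchanged (A[1] not included)
P[k] for k >= 1: shift by delta = -4
  P[0] = 11 + 0 = 11
  P[1] = 25 + -4 = 21
  P[2] = 32 + -4 = 28
  P[3] = 26 + -4 = 22
  P[4] = 18 + -4 = 14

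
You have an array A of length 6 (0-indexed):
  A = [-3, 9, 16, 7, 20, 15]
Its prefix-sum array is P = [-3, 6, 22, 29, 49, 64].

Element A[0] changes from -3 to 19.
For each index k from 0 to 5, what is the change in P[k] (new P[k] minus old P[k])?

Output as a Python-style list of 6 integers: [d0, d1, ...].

Element change: A[0] -3 -> 19, delta = 22
For k < 0: P[k] unchanged, delta_P[k] = 0
For k >= 0: P[k] shifts by exactly 22
Delta array: [22, 22, 22, 22, 22, 22]

Answer: [22, 22, 22, 22, 22, 22]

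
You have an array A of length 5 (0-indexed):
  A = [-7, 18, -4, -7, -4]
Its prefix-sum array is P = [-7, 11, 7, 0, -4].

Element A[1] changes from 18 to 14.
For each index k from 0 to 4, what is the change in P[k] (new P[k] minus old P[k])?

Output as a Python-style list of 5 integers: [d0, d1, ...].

Answer: [0, -4, -4, -4, -4]

Derivation:
Element change: A[1] 18 -> 14, delta = -4
For k < 1: P[k] unchanged, delta_P[k] = 0
For k >= 1: P[k] shifts by exactly -4
Delta array: [0, -4, -4, -4, -4]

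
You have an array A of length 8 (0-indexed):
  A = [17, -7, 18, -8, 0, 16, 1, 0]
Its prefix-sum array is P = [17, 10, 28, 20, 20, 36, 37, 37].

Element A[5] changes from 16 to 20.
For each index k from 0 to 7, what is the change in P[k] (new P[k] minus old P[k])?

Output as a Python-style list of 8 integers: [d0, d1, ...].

Answer: [0, 0, 0, 0, 0, 4, 4, 4]

Derivation:
Element change: A[5] 16 -> 20, delta = 4
For k < 5: P[k] unchanged, delta_P[k] = 0
For k >= 5: P[k] shifts by exactly 4
Delta array: [0, 0, 0, 0, 0, 4, 4, 4]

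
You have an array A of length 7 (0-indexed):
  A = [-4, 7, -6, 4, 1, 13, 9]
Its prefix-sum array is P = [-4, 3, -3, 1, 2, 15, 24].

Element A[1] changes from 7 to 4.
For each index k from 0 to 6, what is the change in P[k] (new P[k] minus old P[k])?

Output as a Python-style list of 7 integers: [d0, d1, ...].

Answer: [0, -3, -3, -3, -3, -3, -3]

Derivation:
Element change: A[1] 7 -> 4, delta = -3
For k < 1: P[k] unchanged, delta_P[k] = 0
For k >= 1: P[k] shifts by exactly -3
Delta array: [0, -3, -3, -3, -3, -3, -3]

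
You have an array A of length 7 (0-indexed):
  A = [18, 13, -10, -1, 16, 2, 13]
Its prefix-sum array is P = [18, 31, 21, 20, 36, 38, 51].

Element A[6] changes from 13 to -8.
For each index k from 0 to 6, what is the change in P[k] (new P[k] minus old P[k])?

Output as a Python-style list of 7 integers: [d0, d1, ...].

Element change: A[6] 13 -> -8, delta = -21
For k < 6: P[k] unchanged, delta_P[k] = 0
For k >= 6: P[k] shifts by exactly -21
Delta array: [0, 0, 0, 0, 0, 0, -21]

Answer: [0, 0, 0, 0, 0, 0, -21]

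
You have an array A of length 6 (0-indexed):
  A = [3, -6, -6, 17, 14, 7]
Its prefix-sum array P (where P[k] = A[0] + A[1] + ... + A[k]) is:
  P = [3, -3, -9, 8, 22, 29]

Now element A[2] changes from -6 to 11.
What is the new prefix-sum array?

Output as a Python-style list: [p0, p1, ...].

Change: A[2] -6 -> 11, delta = 17
P[k] for k < 2: unchanged (A[2] not included)
P[k] for k >= 2: shift by delta = 17
  P[0] = 3 + 0 = 3
  P[1] = -3 + 0 = -3
  P[2] = -9 + 17 = 8
  P[3] = 8 + 17 = 25
  P[4] = 22 + 17 = 39
  P[5] = 29 + 17 = 46

Answer: [3, -3, 8, 25, 39, 46]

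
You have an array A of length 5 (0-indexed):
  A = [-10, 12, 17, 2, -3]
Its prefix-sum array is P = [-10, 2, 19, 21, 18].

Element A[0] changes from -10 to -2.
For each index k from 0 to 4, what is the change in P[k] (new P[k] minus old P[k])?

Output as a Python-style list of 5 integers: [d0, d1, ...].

Answer: [8, 8, 8, 8, 8]

Derivation:
Element change: A[0] -10 -> -2, delta = 8
For k < 0: P[k] unchanged, delta_P[k] = 0
For k >= 0: P[k] shifts by exactly 8
Delta array: [8, 8, 8, 8, 8]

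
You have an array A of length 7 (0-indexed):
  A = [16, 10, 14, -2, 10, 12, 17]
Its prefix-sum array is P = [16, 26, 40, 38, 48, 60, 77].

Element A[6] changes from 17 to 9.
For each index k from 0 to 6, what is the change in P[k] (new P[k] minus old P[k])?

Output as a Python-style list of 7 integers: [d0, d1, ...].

Answer: [0, 0, 0, 0, 0, 0, -8]

Derivation:
Element change: A[6] 17 -> 9, delta = -8
For k < 6: P[k] unchanged, delta_P[k] = 0
For k >= 6: P[k] shifts by exactly -8
Delta array: [0, 0, 0, 0, 0, 0, -8]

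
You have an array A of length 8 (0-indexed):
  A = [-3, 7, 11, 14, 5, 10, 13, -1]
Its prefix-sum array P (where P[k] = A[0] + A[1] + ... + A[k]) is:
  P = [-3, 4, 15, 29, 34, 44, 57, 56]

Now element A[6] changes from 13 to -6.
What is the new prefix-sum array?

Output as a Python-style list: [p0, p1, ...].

Answer: [-3, 4, 15, 29, 34, 44, 38, 37]

Derivation:
Change: A[6] 13 -> -6, delta = -19
P[k] for k < 6: unchanged (A[6] not included)
P[k] for k >= 6: shift by delta = -19
  P[0] = -3 + 0 = -3
  P[1] = 4 + 0 = 4
  P[2] = 15 + 0 = 15
  P[3] = 29 + 0 = 29
  P[4] = 34 + 0 = 34
  P[5] = 44 + 0 = 44
  P[6] = 57 + -19 = 38
  P[7] = 56 + -19 = 37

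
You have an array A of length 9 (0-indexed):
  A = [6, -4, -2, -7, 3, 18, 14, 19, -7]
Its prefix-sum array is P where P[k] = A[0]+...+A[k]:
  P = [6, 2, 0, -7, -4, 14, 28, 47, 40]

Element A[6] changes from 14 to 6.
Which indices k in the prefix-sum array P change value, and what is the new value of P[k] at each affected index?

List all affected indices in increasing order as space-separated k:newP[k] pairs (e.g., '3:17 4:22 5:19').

P[k] = A[0] + ... + A[k]
P[k] includes A[6] iff k >= 6
Affected indices: 6, 7, ..., 8; delta = -8
  P[6]: 28 + -8 = 20
  P[7]: 47 + -8 = 39
  P[8]: 40 + -8 = 32

Answer: 6:20 7:39 8:32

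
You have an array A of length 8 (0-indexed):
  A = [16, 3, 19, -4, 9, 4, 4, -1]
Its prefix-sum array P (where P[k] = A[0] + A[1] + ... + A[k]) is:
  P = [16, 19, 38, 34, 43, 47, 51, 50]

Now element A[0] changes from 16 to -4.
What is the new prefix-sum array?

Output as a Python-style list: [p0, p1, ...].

Change: A[0] 16 -> -4, delta = -20
P[k] for k < 0: unchanged (A[0] not included)
P[k] for k >= 0: shift by delta = -20
  P[0] = 16 + -20 = -4
  P[1] = 19 + -20 = -1
  P[2] = 38 + -20 = 18
  P[3] = 34 + -20 = 14
  P[4] = 43 + -20 = 23
  P[5] = 47 + -20 = 27
  P[6] = 51 + -20 = 31
  P[7] = 50 + -20 = 30

Answer: [-4, -1, 18, 14, 23, 27, 31, 30]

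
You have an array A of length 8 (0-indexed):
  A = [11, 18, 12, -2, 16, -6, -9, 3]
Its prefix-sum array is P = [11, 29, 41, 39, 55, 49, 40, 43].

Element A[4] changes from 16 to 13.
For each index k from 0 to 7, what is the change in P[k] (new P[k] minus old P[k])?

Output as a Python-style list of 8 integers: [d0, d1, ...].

Element change: A[4] 16 -> 13, delta = -3
For k < 4: P[k] unchanged, delta_P[k] = 0
For k >= 4: P[k] shifts by exactly -3
Delta array: [0, 0, 0, 0, -3, -3, -3, -3]

Answer: [0, 0, 0, 0, -3, -3, -3, -3]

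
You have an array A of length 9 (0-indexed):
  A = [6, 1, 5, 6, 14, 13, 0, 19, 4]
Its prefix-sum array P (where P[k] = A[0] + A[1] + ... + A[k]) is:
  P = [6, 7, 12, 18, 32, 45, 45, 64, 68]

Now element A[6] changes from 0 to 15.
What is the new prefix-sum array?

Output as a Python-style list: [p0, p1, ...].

Change: A[6] 0 -> 15, delta = 15
P[k] for k < 6: unchanged (A[6] not included)
P[k] for k >= 6: shift by delta = 15
  P[0] = 6 + 0 = 6
  P[1] = 7 + 0 = 7
  P[2] = 12 + 0 = 12
  P[3] = 18 + 0 = 18
  P[4] = 32 + 0 = 32
  P[5] = 45 + 0 = 45
  P[6] = 45 + 15 = 60
  P[7] = 64 + 15 = 79
  P[8] = 68 + 15 = 83

Answer: [6, 7, 12, 18, 32, 45, 60, 79, 83]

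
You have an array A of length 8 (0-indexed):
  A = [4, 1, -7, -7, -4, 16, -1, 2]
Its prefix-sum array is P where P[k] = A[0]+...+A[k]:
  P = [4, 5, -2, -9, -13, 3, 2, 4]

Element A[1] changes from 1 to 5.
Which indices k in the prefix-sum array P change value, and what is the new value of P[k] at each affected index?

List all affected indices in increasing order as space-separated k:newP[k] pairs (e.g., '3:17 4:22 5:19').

Answer: 1:9 2:2 3:-5 4:-9 5:7 6:6 7:8

Derivation:
P[k] = A[0] + ... + A[k]
P[k] includes A[1] iff k >= 1
Affected indices: 1, 2, ..., 7; delta = 4
  P[1]: 5 + 4 = 9
  P[2]: -2 + 4 = 2
  P[3]: -9 + 4 = -5
  P[4]: -13 + 4 = -9
  P[5]: 3 + 4 = 7
  P[6]: 2 + 4 = 6
  P[7]: 4 + 4 = 8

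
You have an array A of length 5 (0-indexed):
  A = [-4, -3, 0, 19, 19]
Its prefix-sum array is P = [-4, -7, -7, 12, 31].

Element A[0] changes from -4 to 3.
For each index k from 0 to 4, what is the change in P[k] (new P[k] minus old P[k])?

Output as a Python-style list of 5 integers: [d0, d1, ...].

Answer: [7, 7, 7, 7, 7]

Derivation:
Element change: A[0] -4 -> 3, delta = 7
For k < 0: P[k] unchanged, delta_P[k] = 0
For k >= 0: P[k] shifts by exactly 7
Delta array: [7, 7, 7, 7, 7]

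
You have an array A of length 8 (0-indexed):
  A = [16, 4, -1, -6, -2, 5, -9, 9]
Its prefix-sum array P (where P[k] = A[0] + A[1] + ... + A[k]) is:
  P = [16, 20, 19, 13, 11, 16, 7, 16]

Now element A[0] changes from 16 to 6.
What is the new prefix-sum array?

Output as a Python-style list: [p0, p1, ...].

Answer: [6, 10, 9, 3, 1, 6, -3, 6]

Derivation:
Change: A[0] 16 -> 6, delta = -10
P[k] for k < 0: unchanged (A[0] not included)
P[k] for k >= 0: shift by delta = -10
  P[0] = 16 + -10 = 6
  P[1] = 20 + -10 = 10
  P[2] = 19 + -10 = 9
  P[3] = 13 + -10 = 3
  P[4] = 11 + -10 = 1
  P[5] = 16 + -10 = 6
  P[6] = 7 + -10 = -3
  P[7] = 16 + -10 = 6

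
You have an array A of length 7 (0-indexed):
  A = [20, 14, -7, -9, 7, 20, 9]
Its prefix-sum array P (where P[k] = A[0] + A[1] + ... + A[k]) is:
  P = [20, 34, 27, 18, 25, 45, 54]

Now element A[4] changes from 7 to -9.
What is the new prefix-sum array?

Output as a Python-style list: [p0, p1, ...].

Answer: [20, 34, 27, 18, 9, 29, 38]

Derivation:
Change: A[4] 7 -> -9, delta = -16
P[k] for k < 4: unchanged (A[4] not included)
P[k] for k >= 4: shift by delta = -16
  P[0] = 20 + 0 = 20
  P[1] = 34 + 0 = 34
  P[2] = 27 + 0 = 27
  P[3] = 18 + 0 = 18
  P[4] = 25 + -16 = 9
  P[5] = 45 + -16 = 29
  P[6] = 54 + -16 = 38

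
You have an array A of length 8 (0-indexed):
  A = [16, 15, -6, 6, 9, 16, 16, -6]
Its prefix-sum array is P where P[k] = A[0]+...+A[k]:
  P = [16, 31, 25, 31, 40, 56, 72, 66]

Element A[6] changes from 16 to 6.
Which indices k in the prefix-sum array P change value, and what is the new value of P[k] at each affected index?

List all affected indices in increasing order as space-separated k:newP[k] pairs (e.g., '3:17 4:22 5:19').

P[k] = A[0] + ... + A[k]
P[k] includes A[6] iff k >= 6
Affected indices: 6, 7, ..., 7; delta = -10
  P[6]: 72 + -10 = 62
  P[7]: 66 + -10 = 56

Answer: 6:62 7:56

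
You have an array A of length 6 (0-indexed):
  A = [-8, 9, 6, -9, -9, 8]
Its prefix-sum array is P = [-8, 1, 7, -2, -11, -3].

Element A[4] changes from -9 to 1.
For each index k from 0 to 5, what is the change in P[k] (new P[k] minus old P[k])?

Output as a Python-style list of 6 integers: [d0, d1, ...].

Answer: [0, 0, 0, 0, 10, 10]

Derivation:
Element change: A[4] -9 -> 1, delta = 10
For k < 4: P[k] unchanged, delta_P[k] = 0
For k >= 4: P[k] shifts by exactly 10
Delta array: [0, 0, 0, 0, 10, 10]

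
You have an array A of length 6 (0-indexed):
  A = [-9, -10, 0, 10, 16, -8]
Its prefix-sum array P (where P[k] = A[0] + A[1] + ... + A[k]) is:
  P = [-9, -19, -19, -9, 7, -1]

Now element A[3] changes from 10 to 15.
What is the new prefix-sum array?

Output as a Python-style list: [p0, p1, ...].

Change: A[3] 10 -> 15, delta = 5
P[k] for k < 3: unchanged (A[3] not included)
P[k] for k >= 3: shift by delta = 5
  P[0] = -9 + 0 = -9
  P[1] = -19 + 0 = -19
  P[2] = -19 + 0 = -19
  P[3] = -9 + 5 = -4
  P[4] = 7 + 5 = 12
  P[5] = -1 + 5 = 4

Answer: [-9, -19, -19, -4, 12, 4]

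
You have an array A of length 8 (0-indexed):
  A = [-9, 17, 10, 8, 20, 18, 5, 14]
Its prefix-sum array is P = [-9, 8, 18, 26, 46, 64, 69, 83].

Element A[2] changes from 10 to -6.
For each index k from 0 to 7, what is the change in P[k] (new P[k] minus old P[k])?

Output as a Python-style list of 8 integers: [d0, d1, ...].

Answer: [0, 0, -16, -16, -16, -16, -16, -16]

Derivation:
Element change: A[2] 10 -> -6, delta = -16
For k < 2: P[k] unchanged, delta_P[k] = 0
For k >= 2: P[k] shifts by exactly -16
Delta array: [0, 0, -16, -16, -16, -16, -16, -16]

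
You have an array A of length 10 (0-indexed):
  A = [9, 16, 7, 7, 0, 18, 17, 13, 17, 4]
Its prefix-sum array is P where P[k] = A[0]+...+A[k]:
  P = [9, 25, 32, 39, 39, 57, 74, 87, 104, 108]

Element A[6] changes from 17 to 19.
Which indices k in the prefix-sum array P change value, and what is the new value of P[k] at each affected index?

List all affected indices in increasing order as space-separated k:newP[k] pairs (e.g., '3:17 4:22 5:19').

P[k] = A[0] + ... + A[k]
P[k] includes A[6] iff k >= 6
Affected indices: 6, 7, ..., 9; delta = 2
  P[6]: 74 + 2 = 76
  P[7]: 87 + 2 = 89
  P[8]: 104 + 2 = 106
  P[9]: 108 + 2 = 110

Answer: 6:76 7:89 8:106 9:110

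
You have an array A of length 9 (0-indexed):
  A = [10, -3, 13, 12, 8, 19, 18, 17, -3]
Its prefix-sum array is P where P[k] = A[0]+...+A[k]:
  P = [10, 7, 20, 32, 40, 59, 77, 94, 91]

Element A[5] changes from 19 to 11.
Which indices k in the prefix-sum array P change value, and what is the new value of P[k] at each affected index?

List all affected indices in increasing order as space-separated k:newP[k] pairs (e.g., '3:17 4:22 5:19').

Answer: 5:51 6:69 7:86 8:83

Derivation:
P[k] = A[0] + ... + A[k]
P[k] includes A[5] iff k >= 5
Affected indices: 5, 6, ..., 8; delta = -8
  P[5]: 59 + -8 = 51
  P[6]: 77 + -8 = 69
  P[7]: 94 + -8 = 86
  P[8]: 91 + -8 = 83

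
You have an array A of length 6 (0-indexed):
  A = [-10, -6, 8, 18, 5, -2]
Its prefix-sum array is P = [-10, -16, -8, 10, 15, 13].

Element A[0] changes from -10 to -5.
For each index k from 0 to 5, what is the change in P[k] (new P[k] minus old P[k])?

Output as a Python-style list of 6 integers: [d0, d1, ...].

Answer: [5, 5, 5, 5, 5, 5]

Derivation:
Element change: A[0] -10 -> -5, delta = 5
For k < 0: P[k] unchanged, delta_P[k] = 0
For k >= 0: P[k] shifts by exactly 5
Delta array: [5, 5, 5, 5, 5, 5]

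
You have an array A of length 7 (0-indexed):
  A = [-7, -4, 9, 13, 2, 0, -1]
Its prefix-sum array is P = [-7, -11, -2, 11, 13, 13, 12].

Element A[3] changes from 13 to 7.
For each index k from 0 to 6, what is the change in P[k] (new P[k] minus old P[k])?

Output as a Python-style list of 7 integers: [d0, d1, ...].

Answer: [0, 0, 0, -6, -6, -6, -6]

Derivation:
Element change: A[3] 13 -> 7, delta = -6
For k < 3: P[k] unchanged, delta_P[k] = 0
For k >= 3: P[k] shifts by exactly -6
Delta array: [0, 0, 0, -6, -6, -6, -6]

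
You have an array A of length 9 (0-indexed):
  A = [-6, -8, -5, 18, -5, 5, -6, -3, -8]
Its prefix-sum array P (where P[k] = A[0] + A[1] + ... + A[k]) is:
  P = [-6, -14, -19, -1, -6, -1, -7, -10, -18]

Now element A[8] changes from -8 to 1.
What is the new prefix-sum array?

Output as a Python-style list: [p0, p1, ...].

Answer: [-6, -14, -19, -1, -6, -1, -7, -10, -9]

Derivation:
Change: A[8] -8 -> 1, delta = 9
P[k] for k < 8: unchanged (A[8] not included)
P[k] for k >= 8: shift by delta = 9
  P[0] = -6 + 0 = -6
  P[1] = -14 + 0 = -14
  P[2] = -19 + 0 = -19
  P[3] = -1 + 0 = -1
  P[4] = -6 + 0 = -6
  P[5] = -1 + 0 = -1
  P[6] = -7 + 0 = -7
  P[7] = -10 + 0 = -10
  P[8] = -18 + 9 = -9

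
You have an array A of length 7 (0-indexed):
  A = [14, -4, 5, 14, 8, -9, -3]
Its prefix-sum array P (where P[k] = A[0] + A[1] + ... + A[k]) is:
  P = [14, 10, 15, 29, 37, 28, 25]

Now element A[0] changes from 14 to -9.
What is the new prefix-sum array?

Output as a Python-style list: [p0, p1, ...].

Answer: [-9, -13, -8, 6, 14, 5, 2]

Derivation:
Change: A[0] 14 -> -9, delta = -23
P[k] for k < 0: unchanged (A[0] not included)
P[k] for k >= 0: shift by delta = -23
  P[0] = 14 + -23 = -9
  P[1] = 10 + -23 = -13
  P[2] = 15 + -23 = -8
  P[3] = 29 + -23 = 6
  P[4] = 37 + -23 = 14
  P[5] = 28 + -23 = 5
  P[6] = 25 + -23 = 2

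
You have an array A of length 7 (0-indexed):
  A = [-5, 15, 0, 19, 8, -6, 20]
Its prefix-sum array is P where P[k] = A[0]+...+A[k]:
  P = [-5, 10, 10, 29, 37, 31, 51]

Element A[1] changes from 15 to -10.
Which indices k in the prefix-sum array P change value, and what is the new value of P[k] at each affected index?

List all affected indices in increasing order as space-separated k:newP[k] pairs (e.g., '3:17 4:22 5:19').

P[k] = A[0] + ... + A[k]
P[k] includes A[1] iff k >= 1
Affected indices: 1, 2, ..., 6; delta = -25
  P[1]: 10 + -25 = -15
  P[2]: 10 + -25 = -15
  P[3]: 29 + -25 = 4
  P[4]: 37 + -25 = 12
  P[5]: 31 + -25 = 6
  P[6]: 51 + -25 = 26

Answer: 1:-15 2:-15 3:4 4:12 5:6 6:26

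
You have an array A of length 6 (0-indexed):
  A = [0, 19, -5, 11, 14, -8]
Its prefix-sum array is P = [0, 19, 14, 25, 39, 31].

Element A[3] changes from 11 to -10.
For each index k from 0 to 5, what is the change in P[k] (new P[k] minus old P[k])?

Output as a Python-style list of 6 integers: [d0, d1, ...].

Answer: [0, 0, 0, -21, -21, -21]

Derivation:
Element change: A[3] 11 -> -10, delta = -21
For k < 3: P[k] unchanged, delta_P[k] = 0
For k >= 3: P[k] shifts by exactly -21
Delta array: [0, 0, 0, -21, -21, -21]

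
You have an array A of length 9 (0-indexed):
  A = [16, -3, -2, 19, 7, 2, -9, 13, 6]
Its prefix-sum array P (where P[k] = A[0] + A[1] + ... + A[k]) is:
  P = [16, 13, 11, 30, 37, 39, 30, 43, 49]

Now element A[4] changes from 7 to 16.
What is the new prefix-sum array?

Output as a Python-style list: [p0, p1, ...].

Answer: [16, 13, 11, 30, 46, 48, 39, 52, 58]

Derivation:
Change: A[4] 7 -> 16, delta = 9
P[k] for k < 4: unchanged (A[4] not included)
P[k] for k >= 4: shift by delta = 9
  P[0] = 16 + 0 = 16
  P[1] = 13 + 0 = 13
  P[2] = 11 + 0 = 11
  P[3] = 30 + 0 = 30
  P[4] = 37 + 9 = 46
  P[5] = 39 + 9 = 48
  P[6] = 30 + 9 = 39
  P[7] = 43 + 9 = 52
  P[8] = 49 + 9 = 58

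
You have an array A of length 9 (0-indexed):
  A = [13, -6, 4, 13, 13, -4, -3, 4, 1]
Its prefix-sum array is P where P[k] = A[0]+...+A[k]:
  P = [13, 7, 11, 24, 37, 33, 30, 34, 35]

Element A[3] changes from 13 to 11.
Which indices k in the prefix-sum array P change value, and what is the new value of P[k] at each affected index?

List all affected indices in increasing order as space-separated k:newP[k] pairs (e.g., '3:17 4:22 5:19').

Answer: 3:22 4:35 5:31 6:28 7:32 8:33

Derivation:
P[k] = A[0] + ... + A[k]
P[k] includes A[3] iff k >= 3
Affected indices: 3, 4, ..., 8; delta = -2
  P[3]: 24 + -2 = 22
  P[4]: 37 + -2 = 35
  P[5]: 33 + -2 = 31
  P[6]: 30 + -2 = 28
  P[7]: 34 + -2 = 32
  P[8]: 35 + -2 = 33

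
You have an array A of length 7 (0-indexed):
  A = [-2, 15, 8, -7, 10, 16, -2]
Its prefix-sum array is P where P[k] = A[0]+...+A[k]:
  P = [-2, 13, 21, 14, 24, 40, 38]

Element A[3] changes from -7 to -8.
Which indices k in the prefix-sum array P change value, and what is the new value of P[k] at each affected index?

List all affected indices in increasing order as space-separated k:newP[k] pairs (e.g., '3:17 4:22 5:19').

P[k] = A[0] + ... + A[k]
P[k] includes A[3] iff k >= 3
Affected indices: 3, 4, ..., 6; delta = -1
  P[3]: 14 + -1 = 13
  P[4]: 24 + -1 = 23
  P[5]: 40 + -1 = 39
  P[6]: 38 + -1 = 37

Answer: 3:13 4:23 5:39 6:37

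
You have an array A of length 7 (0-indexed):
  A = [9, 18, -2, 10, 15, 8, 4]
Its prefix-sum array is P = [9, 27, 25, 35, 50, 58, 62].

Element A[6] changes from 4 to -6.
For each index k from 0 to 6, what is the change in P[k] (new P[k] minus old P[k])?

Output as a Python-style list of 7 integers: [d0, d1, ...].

Element change: A[6] 4 -> -6, delta = -10
For k < 6: P[k] unchanged, delta_P[k] = 0
For k >= 6: P[k] shifts by exactly -10
Delta array: [0, 0, 0, 0, 0, 0, -10]

Answer: [0, 0, 0, 0, 0, 0, -10]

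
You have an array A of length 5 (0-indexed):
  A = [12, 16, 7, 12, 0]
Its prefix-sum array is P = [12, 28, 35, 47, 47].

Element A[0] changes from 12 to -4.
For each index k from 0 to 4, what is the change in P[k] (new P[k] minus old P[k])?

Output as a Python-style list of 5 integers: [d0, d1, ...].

Answer: [-16, -16, -16, -16, -16]

Derivation:
Element change: A[0] 12 -> -4, delta = -16
For k < 0: P[k] unchanged, delta_P[k] = 0
For k >= 0: P[k] shifts by exactly -16
Delta array: [-16, -16, -16, -16, -16]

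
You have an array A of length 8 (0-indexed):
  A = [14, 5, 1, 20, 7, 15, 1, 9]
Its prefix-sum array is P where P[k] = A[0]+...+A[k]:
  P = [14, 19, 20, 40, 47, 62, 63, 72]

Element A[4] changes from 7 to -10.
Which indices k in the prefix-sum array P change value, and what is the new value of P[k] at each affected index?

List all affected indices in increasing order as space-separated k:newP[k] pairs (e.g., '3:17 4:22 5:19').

Answer: 4:30 5:45 6:46 7:55

Derivation:
P[k] = A[0] + ... + A[k]
P[k] includes A[4] iff k >= 4
Affected indices: 4, 5, ..., 7; delta = -17
  P[4]: 47 + -17 = 30
  P[5]: 62 + -17 = 45
  P[6]: 63 + -17 = 46
  P[7]: 72 + -17 = 55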